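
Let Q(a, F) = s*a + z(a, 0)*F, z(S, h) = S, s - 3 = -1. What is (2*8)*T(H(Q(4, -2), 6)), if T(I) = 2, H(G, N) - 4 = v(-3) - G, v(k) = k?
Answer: 32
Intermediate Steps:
s = 2 (s = 3 - 1 = 2)
Q(a, F) = 2*a + F*a (Q(a, F) = 2*a + a*F = 2*a + F*a)
H(G, N) = 1 - G (H(G, N) = 4 + (-3 - G) = 1 - G)
(2*8)*T(H(Q(4, -2), 6)) = (2*8)*2 = 16*2 = 32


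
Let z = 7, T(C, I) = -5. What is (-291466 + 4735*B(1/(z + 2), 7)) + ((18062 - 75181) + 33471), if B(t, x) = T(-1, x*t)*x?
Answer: -480839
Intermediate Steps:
B(t, x) = -5*x
(-291466 + 4735*B(1/(z + 2), 7)) + ((18062 - 75181) + 33471) = (-291466 + 4735*(-5*7)) + ((18062 - 75181) + 33471) = (-291466 + 4735*(-35)) + (-57119 + 33471) = (-291466 - 165725) - 23648 = -457191 - 23648 = -480839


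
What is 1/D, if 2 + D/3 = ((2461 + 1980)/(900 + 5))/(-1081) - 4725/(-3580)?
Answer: -700466380/1438842873 ≈ -0.48683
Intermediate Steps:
D = -1438842873/700466380 (D = -6 + 3*(((2461 + 1980)/(900 + 5))/(-1081) - 4725/(-3580)) = -6 + 3*((4441/905)*(-1/1081) - 4725*(-1/3580)) = -6 + 3*((4441*(1/905))*(-1/1081) + 945/716) = -6 + 3*((4441/905)*(-1/1081) + 945/716) = -6 + 3*(-4441/978305 + 945/716) = -6 + 3*(921318469/700466380) = -6 + 2763955407/700466380 = -1438842873/700466380 ≈ -2.0541)
1/D = 1/(-1438842873/700466380) = -700466380/1438842873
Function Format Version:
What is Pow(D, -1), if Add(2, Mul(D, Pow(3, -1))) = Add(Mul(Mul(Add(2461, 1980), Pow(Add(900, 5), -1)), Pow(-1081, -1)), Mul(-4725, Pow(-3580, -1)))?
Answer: Rational(-700466380, 1438842873) ≈ -0.48683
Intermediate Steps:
D = Rational(-1438842873, 700466380) (D = Add(-6, Mul(3, Add(Mul(Mul(Add(2461, 1980), Pow(Add(900, 5), -1)), Pow(-1081, -1)), Mul(-4725, Pow(-3580, -1))))) = Add(-6, Mul(3, Add(Mul(Mul(4441, Pow(905, -1)), Rational(-1, 1081)), Mul(-4725, Rational(-1, 3580))))) = Add(-6, Mul(3, Add(Mul(Mul(4441, Rational(1, 905)), Rational(-1, 1081)), Rational(945, 716)))) = Add(-6, Mul(3, Add(Mul(Rational(4441, 905), Rational(-1, 1081)), Rational(945, 716)))) = Add(-6, Mul(3, Add(Rational(-4441, 978305), Rational(945, 716)))) = Add(-6, Mul(3, Rational(921318469, 700466380))) = Add(-6, Rational(2763955407, 700466380)) = Rational(-1438842873, 700466380) ≈ -2.0541)
Pow(D, -1) = Pow(Rational(-1438842873, 700466380), -1) = Rational(-700466380, 1438842873)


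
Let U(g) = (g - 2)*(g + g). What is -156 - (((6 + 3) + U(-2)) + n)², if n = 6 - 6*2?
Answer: -517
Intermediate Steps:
n = -6 (n = 6 - 1*12 = 6 - 12 = -6)
U(g) = 2*g*(-2 + g) (U(g) = (-2 + g)*(2*g) = 2*g*(-2 + g))
-156 - (((6 + 3) + U(-2)) + n)² = -156 - (((6 + 3) + 2*(-2)*(-2 - 2)) - 6)² = -156 - ((9 + 2*(-2)*(-4)) - 6)² = -156 - ((9 + 16) - 6)² = -156 - (25 - 6)² = -156 - 1*19² = -156 - 1*361 = -156 - 361 = -517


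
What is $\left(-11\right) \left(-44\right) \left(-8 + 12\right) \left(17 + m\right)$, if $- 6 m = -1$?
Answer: $\frac{99704}{3} \approx 33235.0$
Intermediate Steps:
$m = \frac{1}{6}$ ($m = \left(- \frac{1}{6}\right) \left(-1\right) = \frac{1}{6} \approx 0.16667$)
$\left(-11\right) \left(-44\right) \left(-8 + 12\right) \left(17 + m\right) = \left(-11\right) \left(-44\right) \left(-8 + 12\right) \left(17 + \frac{1}{6}\right) = 484 \cdot 4 \cdot \frac{103}{6} = 484 \cdot \frac{206}{3} = \frac{99704}{3}$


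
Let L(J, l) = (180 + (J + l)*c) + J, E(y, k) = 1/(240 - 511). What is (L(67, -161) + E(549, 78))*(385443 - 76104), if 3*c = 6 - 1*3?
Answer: 12825813618/271 ≈ 4.7328e+7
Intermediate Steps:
E(y, k) = -1/271 (E(y, k) = 1/(-271) = -1/271)
c = 1 (c = (6 - 1*3)/3 = (6 - 3)/3 = (1/3)*3 = 1)
L(J, l) = 180 + l + 2*J (L(J, l) = (180 + (J + l)*1) + J = (180 + (J + l)) + J = (180 + J + l) + J = 180 + l + 2*J)
(L(67, -161) + E(549, 78))*(385443 - 76104) = ((180 - 161 + 2*67) - 1/271)*(385443 - 76104) = ((180 - 161 + 134) - 1/271)*309339 = (153 - 1/271)*309339 = (41462/271)*309339 = 12825813618/271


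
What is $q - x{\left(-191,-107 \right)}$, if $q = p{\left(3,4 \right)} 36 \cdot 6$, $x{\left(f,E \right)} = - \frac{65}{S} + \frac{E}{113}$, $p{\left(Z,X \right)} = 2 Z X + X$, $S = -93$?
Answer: $\frac{63561038}{10509} \approx 6048.3$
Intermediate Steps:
$p{\left(Z,X \right)} = X + 2 X Z$ ($p{\left(Z,X \right)} = 2 X Z + X = X + 2 X Z$)
$x{\left(f,E \right)} = \frac{65}{93} + \frac{E}{113}$ ($x{\left(f,E \right)} = - \frac{65}{-93} + \frac{E}{113} = \left(-65\right) \left(- \frac{1}{93}\right) + E \frac{1}{113} = \frac{65}{93} + \frac{E}{113}$)
$q = 6048$ ($q = 4 \left(1 + 2 \cdot 3\right) 36 \cdot 6 = 4 \left(1 + 6\right) 36 \cdot 6 = 4 \cdot 7 \cdot 36 \cdot 6 = 28 \cdot 36 \cdot 6 = 1008 \cdot 6 = 6048$)
$q - x{\left(-191,-107 \right)} = 6048 - \left(\frac{65}{93} + \frac{1}{113} \left(-107\right)\right) = 6048 - \left(\frac{65}{93} - \frac{107}{113}\right) = 6048 - - \frac{2606}{10509} = 6048 + \frac{2606}{10509} = \frac{63561038}{10509}$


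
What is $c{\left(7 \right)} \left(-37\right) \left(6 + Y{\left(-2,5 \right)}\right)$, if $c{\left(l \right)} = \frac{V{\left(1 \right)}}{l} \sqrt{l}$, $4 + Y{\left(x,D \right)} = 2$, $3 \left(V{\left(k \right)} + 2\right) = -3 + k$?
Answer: $\frac{1184 \sqrt{7}}{21} \approx 149.17$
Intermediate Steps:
$V{\left(k \right)} = -3 + \frac{k}{3}$ ($V{\left(k \right)} = -2 + \frac{-3 + k}{3} = -2 + \left(-1 + \frac{k}{3}\right) = -3 + \frac{k}{3}$)
$Y{\left(x,D \right)} = -2$ ($Y{\left(x,D \right)} = -4 + 2 = -2$)
$c{\left(l \right)} = - \frac{8}{3 \sqrt{l}}$ ($c{\left(l \right)} = \frac{-3 + \frac{1}{3} \cdot 1}{l} \sqrt{l} = \frac{-3 + \frac{1}{3}}{l} \sqrt{l} = - \frac{8}{3 l} \sqrt{l} = - \frac{8}{3 \sqrt{l}}$)
$c{\left(7 \right)} \left(-37\right) \left(6 + Y{\left(-2,5 \right)}\right) = - \frac{8}{3 \sqrt{7}} \left(-37\right) \left(6 - 2\right) = - \frac{8 \frac{\sqrt{7}}{7}}{3} \left(-37\right) 4 = - \frac{8 \sqrt{7}}{21} \left(-37\right) 4 = \frac{296 \sqrt{7}}{21} \cdot 4 = \frac{1184 \sqrt{7}}{21}$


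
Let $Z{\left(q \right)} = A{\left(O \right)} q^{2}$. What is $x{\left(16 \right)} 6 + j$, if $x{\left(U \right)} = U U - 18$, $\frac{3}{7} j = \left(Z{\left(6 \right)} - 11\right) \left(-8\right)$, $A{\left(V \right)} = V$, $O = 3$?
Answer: $- \frac{1148}{3} \approx -382.67$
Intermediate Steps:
$Z{\left(q \right)} = 3 q^{2}$
$j = - \frac{5432}{3}$ ($j = \frac{7 \left(3 \cdot 6^{2} - 11\right) \left(-8\right)}{3} = \frac{7 \left(3 \cdot 36 - 11\right) \left(-8\right)}{3} = \frac{7 \left(108 - 11\right) \left(-8\right)}{3} = \frac{7 \cdot 97 \left(-8\right)}{3} = \frac{7}{3} \left(-776\right) = - \frac{5432}{3} \approx -1810.7$)
$x{\left(U \right)} = -18 + U^{2}$ ($x{\left(U \right)} = U^{2} - 18 = -18 + U^{2}$)
$x{\left(16 \right)} 6 + j = \left(-18 + 16^{2}\right) 6 - \frac{5432}{3} = \left(-18 + 256\right) 6 - \frac{5432}{3} = 238 \cdot 6 - \frac{5432}{3} = 1428 - \frac{5432}{3} = - \frac{1148}{3}$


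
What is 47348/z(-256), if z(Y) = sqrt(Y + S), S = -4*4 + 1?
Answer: -47348*I*sqrt(271)/271 ≈ -2876.2*I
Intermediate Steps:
S = -15 (S = -16 + 1 = -15)
z(Y) = sqrt(-15 + Y) (z(Y) = sqrt(Y - 15) = sqrt(-15 + Y))
47348/z(-256) = 47348/(sqrt(-15 - 256)) = 47348/(sqrt(-271)) = 47348/((I*sqrt(271))) = 47348*(-I*sqrt(271)/271) = -47348*I*sqrt(271)/271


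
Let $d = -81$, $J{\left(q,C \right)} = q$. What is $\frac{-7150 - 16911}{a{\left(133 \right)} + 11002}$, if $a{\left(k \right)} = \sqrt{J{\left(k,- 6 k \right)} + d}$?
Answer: $- \frac{132359561}{60521976} + \frac{24061 \sqrt{13}}{60521976} \approx -2.1855$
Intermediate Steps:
$a{\left(k \right)} = \sqrt{-81 + k}$ ($a{\left(k \right)} = \sqrt{k - 81} = \sqrt{-81 + k}$)
$\frac{-7150 - 16911}{a{\left(133 \right)} + 11002} = \frac{-7150 - 16911}{\sqrt{-81 + 133} + 11002} = - \frac{24061}{\sqrt{52} + 11002} = - \frac{24061}{2 \sqrt{13} + 11002} = - \frac{24061}{11002 + 2 \sqrt{13}}$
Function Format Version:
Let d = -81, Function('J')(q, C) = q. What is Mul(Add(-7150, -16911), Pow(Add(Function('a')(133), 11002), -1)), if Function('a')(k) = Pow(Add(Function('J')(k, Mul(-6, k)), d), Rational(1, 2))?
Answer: Add(Rational(-132359561, 60521976), Mul(Rational(24061, 60521976), Pow(13, Rational(1, 2)))) ≈ -2.1855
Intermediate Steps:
Function('a')(k) = Pow(Add(-81, k), Rational(1, 2)) (Function('a')(k) = Pow(Add(k, -81), Rational(1, 2)) = Pow(Add(-81, k), Rational(1, 2)))
Mul(Add(-7150, -16911), Pow(Add(Function('a')(133), 11002), -1)) = Mul(Add(-7150, -16911), Pow(Add(Pow(Add(-81, 133), Rational(1, 2)), 11002), -1)) = Mul(-24061, Pow(Add(Pow(52, Rational(1, 2)), 11002), -1)) = Mul(-24061, Pow(Add(Mul(2, Pow(13, Rational(1, 2))), 11002), -1)) = Mul(-24061, Pow(Add(11002, Mul(2, Pow(13, Rational(1, 2)))), -1))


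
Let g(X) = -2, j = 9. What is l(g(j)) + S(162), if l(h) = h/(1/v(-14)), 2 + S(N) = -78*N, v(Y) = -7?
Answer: -12624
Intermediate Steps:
S(N) = -2 - 78*N
l(h) = -7*h (l(h) = h/(1/(-7)) = h/(-⅐) = h*(-7) = -7*h)
l(g(j)) + S(162) = -7*(-2) + (-2 - 78*162) = 14 + (-2 - 12636) = 14 - 12638 = -12624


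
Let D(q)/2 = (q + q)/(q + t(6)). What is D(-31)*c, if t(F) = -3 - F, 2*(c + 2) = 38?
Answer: 527/10 ≈ 52.700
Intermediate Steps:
c = 17 (c = -2 + (½)*38 = -2 + 19 = 17)
D(q) = 4*q/(-9 + q) (D(q) = 2*((q + q)/(q + (-3 - 1*6))) = 2*((2*q)/(q + (-3 - 6))) = 2*((2*q)/(q - 9)) = 2*((2*q)/(-9 + q)) = 2*(2*q/(-9 + q)) = 4*q/(-9 + q))
D(-31)*c = (4*(-31)/(-9 - 31))*17 = (4*(-31)/(-40))*17 = (4*(-31)*(-1/40))*17 = (31/10)*17 = 527/10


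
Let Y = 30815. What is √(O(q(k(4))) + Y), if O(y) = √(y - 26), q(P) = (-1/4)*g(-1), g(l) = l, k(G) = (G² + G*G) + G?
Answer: √(123260 + 2*I*√103)/2 ≈ 175.54 + 0.014454*I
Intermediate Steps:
k(G) = G + 2*G² (k(G) = (G² + G²) + G = 2*G² + G = G + 2*G²)
q(P) = ¼ (q(P) = -1/4*(-1) = -1*¼*(-1) = -¼*(-1) = ¼)
O(y) = √(-26 + y)
√(O(q(k(4))) + Y) = √(√(-26 + ¼) + 30815) = √(√(-103/4) + 30815) = √(I*√103/2 + 30815) = √(30815 + I*√103/2)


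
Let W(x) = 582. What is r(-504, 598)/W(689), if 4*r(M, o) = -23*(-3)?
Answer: 23/776 ≈ 0.029639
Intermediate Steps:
r(M, o) = 69/4 (r(M, o) = (-23*(-3))/4 = (¼)*69 = 69/4)
r(-504, 598)/W(689) = (69/4)/582 = (69/4)*(1/582) = 23/776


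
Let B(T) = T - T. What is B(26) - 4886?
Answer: -4886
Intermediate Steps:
B(T) = 0
B(26) - 4886 = 0 - 4886 = -4886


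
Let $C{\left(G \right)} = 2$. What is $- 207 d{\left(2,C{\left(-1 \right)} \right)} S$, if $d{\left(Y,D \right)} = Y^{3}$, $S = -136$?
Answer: $225216$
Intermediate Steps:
$- 207 d{\left(2,C{\left(-1 \right)} \right)} S = - 207 \cdot 2^{3} \left(-136\right) = \left(-207\right) 8 \left(-136\right) = \left(-1656\right) \left(-136\right) = 225216$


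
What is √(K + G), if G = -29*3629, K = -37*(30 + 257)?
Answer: 2*I*√28965 ≈ 340.38*I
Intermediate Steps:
K = -10619 (K = -37*287 = -10619)
G = -105241
√(K + G) = √(-10619 - 105241) = √(-115860) = 2*I*√28965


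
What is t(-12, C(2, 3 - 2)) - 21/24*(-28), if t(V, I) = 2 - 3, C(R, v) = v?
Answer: 47/2 ≈ 23.500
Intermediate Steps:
t(V, I) = -1
t(-12, C(2, 3 - 2)) - 21/24*(-28) = -1 - 21/24*(-28) = -1 - 21*1/24*(-28) = -1 - 7/8*(-28) = -1 + 49/2 = 47/2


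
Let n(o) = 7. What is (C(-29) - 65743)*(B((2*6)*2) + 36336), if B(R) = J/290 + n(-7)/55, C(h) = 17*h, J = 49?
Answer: -26474480094/11 ≈ -2.4068e+9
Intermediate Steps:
B(R) = 189/638 (B(R) = 49/290 + 7/55 = 189/638)
(C(-29) - 65743)*(B((2*6)*2) + 36336) = (17*(-29) - 65743)*(189/638 + 36336) = (-493 - 65743)*(23182557/638) = -66236*23182557/638 = -26474480094/11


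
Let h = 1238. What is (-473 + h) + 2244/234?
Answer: 30209/39 ≈ 774.59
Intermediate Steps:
(-473 + h) + 2244/234 = (-473 + 1238) + 2244/234 = 765 + 2244*(1/234) = 765 + 374/39 = 30209/39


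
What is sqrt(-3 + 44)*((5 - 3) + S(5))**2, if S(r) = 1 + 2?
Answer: 25*sqrt(41) ≈ 160.08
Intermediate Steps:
S(r) = 3
sqrt(-3 + 44)*((5 - 3) + S(5))**2 = sqrt(-3 + 44)*((5 - 3) + 3)**2 = sqrt(41)*(2 + 3)**2 = sqrt(41)*5**2 = sqrt(41)*25 = 25*sqrt(41)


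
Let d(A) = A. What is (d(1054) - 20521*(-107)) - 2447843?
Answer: -251042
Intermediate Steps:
(d(1054) - 20521*(-107)) - 2447843 = (1054 - 20521*(-107)) - 2447843 = (1054 + 2195747) - 2447843 = 2196801 - 2447843 = -251042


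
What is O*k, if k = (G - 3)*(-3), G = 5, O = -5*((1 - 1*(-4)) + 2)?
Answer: 210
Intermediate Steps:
O = -35 (O = -5*((1 + 4) + 2) = -5*(5 + 2) = -5*7 = -35)
k = -6 (k = (5 - 3)*(-3) = 2*(-3) = -6)
O*k = -35*(-6) = 210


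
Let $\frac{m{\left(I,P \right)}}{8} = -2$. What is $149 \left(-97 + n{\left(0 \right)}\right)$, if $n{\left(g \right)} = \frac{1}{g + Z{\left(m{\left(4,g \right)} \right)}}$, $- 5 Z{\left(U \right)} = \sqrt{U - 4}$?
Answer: $-14453 + \frac{149 i \sqrt{5}}{2} \approx -14453.0 + 166.59 i$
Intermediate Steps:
$m{\left(I,P \right)} = -16$ ($m{\left(I,P \right)} = 8 \left(-2\right) = -16$)
$Z{\left(U \right)} = - \frac{\sqrt{-4 + U}}{5}$ ($Z{\left(U \right)} = - \frac{\sqrt{U - 4}}{5} = - \frac{\sqrt{-4 + U}}{5}$)
$n{\left(g \right)} = \frac{1}{g - \frac{2 i \sqrt{5}}{5}}$ ($n{\left(g \right)} = \frac{1}{g - \frac{\sqrt{-4 - 16}}{5}} = \frac{1}{g - \frac{\sqrt{-20}}{5}} = \frac{1}{g - \frac{2 i \sqrt{5}}{5}}$)
$149 \left(-97 + n{\left(0 \right)}\right) = 149 \left(-97 + \frac{5}{5 \cdot 0 - 2 i \sqrt{5}}\right) = 149 \left(-97 + \frac{5}{0 - 2 i \sqrt{5}}\right) = 149 \left(-97 + \frac{5}{\left(-2\right) i \sqrt{5}}\right) = 149 \left(-97 + 5 \frac{i \sqrt{5}}{10}\right) = 149 \left(-97 + \frac{i \sqrt{5}}{2}\right) = -14453 + \frac{149 i \sqrt{5}}{2}$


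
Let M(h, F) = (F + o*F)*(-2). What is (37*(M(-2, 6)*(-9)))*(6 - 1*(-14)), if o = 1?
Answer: 159840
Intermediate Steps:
M(h, F) = -4*F (M(h, F) = (F + 1*F)*(-2) = (F + F)*(-2) = (2*F)*(-2) = -4*F)
(37*(M(-2, 6)*(-9)))*(6 - 1*(-14)) = (37*(-4*6*(-9)))*(6 - 1*(-14)) = (37*(-24*(-9)))*(6 + 14) = (37*216)*20 = 7992*20 = 159840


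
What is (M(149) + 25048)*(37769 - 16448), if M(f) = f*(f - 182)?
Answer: 429213051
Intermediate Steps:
M(f) = f*(-182 + f)
(M(149) + 25048)*(37769 - 16448) = (149*(-182 + 149) + 25048)*(37769 - 16448) = (149*(-33) + 25048)*21321 = (-4917 + 25048)*21321 = 20131*21321 = 429213051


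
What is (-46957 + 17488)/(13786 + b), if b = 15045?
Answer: -2679/2621 ≈ -1.0221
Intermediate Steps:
(-46957 + 17488)/(13786 + b) = (-46957 + 17488)/(13786 + 15045) = -29469/28831 = -29469*1/28831 = -2679/2621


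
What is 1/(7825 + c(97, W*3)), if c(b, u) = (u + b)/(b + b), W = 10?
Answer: 194/1518177 ≈ 0.00012778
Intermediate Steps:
c(b, u) = (b + u)/(2*b) (c(b, u) = (b + u)/((2*b)) = (b + u)*(1/(2*b)) = (b + u)/(2*b))
1/(7825 + c(97, W*3)) = 1/(7825 + (1/2)*(97 + 10*3)/97) = 1/(7825 + (1/2)*(1/97)*(97 + 30)) = 1/(7825 + (1/2)*(1/97)*127) = 1/(7825 + 127/194) = 1/(1518177/194) = 194/1518177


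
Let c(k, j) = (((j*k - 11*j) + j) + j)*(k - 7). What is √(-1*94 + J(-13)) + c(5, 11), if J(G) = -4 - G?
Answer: 88 + I*√85 ≈ 88.0 + 9.2195*I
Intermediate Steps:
c(k, j) = (-7 + k)*(-9*j + j*k) (c(k, j) = (((-11*j + j*k) + j) + j)*(-7 + k) = ((-10*j + j*k) + j)*(-7 + k) = (-9*j + j*k)*(-7 + k) = (-7 + k)*(-9*j + j*k))
√(-1*94 + J(-13)) + c(5, 11) = √(-1*94 + (-4 - 1*(-13))) + 11*(63 + 5² - 16*5) = √(-94 + (-4 + 13)) + 11*(63 + 25 - 80) = √(-94 + 9) + 11*8 = √(-85) + 88 = I*√85 + 88 = 88 + I*√85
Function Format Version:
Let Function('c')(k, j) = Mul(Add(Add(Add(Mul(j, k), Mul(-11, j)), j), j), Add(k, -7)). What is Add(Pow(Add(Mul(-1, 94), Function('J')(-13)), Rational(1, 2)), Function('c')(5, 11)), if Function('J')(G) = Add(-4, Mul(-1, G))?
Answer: Add(88, Mul(I, Pow(85, Rational(1, 2)))) ≈ Add(88.000, Mul(9.2195, I))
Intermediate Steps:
Function('c')(k, j) = Mul(Add(-7, k), Add(Mul(-9, j), Mul(j, k))) (Function('c')(k, j) = Mul(Add(Add(Add(Mul(-11, j), Mul(j, k)), j), j), Add(-7, k)) = Mul(Add(Add(Mul(-10, j), Mul(j, k)), j), Add(-7, k)) = Mul(Add(Mul(-9, j), Mul(j, k)), Add(-7, k)) = Mul(Add(-7, k), Add(Mul(-9, j), Mul(j, k))))
Add(Pow(Add(Mul(-1, 94), Function('J')(-13)), Rational(1, 2)), Function('c')(5, 11)) = Add(Pow(Add(Mul(-1, 94), Add(-4, Mul(-1, -13))), Rational(1, 2)), Mul(11, Add(63, Pow(5, 2), Mul(-16, 5)))) = Add(Pow(Add(-94, Add(-4, 13)), Rational(1, 2)), Mul(11, Add(63, 25, -80))) = Add(Pow(Add(-94, 9), Rational(1, 2)), Mul(11, 8)) = Add(Pow(-85, Rational(1, 2)), 88) = Add(Mul(I, Pow(85, Rational(1, 2))), 88) = Add(88, Mul(I, Pow(85, Rational(1, 2))))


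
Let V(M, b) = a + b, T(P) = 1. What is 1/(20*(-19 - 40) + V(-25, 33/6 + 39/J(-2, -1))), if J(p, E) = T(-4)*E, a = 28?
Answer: -2/2371 ≈ -0.00084353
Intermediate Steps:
J(p, E) = E (J(p, E) = 1*E = E)
V(M, b) = 28 + b
1/(20*(-19 - 40) + V(-25, 33/6 + 39/J(-2, -1))) = 1/(20*(-19 - 40) + (28 + (33/6 + 39/(-1)))) = 1/(20*(-59) + (28 + (33*(⅙) + 39*(-1)))) = 1/(-1180 + (28 + (11/2 - 39))) = 1/(-1180 + (28 - 67/2)) = 1/(-1180 - 11/2) = 1/(-2371/2) = -2/2371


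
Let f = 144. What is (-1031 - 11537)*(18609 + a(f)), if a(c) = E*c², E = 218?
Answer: -57046868376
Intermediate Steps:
a(c) = 218*c²
(-1031 - 11537)*(18609 + a(f)) = (-1031 - 11537)*(18609 + 218*144²) = -12568*(18609 + 218*20736) = -12568*(18609 + 4520448) = -12568*4539057 = -57046868376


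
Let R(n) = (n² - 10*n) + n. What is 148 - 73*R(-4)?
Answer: -3648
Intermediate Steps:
R(n) = n² - 9*n
148 - 73*R(-4) = 148 - (-292)*(-9 - 4) = 148 - (-292)*(-13) = 148 - 73*52 = 148 - 3796 = -3648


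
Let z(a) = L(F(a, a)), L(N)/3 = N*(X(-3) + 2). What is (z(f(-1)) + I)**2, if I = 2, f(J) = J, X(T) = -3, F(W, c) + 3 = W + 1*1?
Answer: 121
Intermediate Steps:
F(W, c) = -2 + W (F(W, c) = -3 + (W + 1*1) = -3 + (W + 1) = -3 + (1 + W) = -2 + W)
L(N) = -3*N (L(N) = 3*(N*(-3 + 2)) = 3*(N*(-1)) = 3*(-N) = -3*N)
z(a) = 6 - 3*a (z(a) = -3*(-2 + a) = 6 - 3*a)
(z(f(-1)) + I)**2 = ((6 - 3*(-1)) + 2)**2 = ((6 + 3) + 2)**2 = (9 + 2)**2 = 11**2 = 121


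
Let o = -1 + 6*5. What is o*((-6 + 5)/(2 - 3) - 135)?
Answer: -3886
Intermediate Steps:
o = 29 (o = -1 + 30 = 29)
o*((-6 + 5)/(2 - 3) - 135) = 29*((-6 + 5)/(2 - 3) - 135) = 29*(-1/(-1) - 135) = 29*(-1*(-1) - 135) = 29*(1 - 135) = 29*(-134) = -3886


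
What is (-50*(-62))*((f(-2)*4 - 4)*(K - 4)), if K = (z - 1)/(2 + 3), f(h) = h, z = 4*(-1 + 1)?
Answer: 156240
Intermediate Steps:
z = 0 (z = 4*0 = 0)
K = -1/5 (K = (0 - 1)/(2 + 3) = -1/5 ≈ -0.20000)
(-50*(-62))*((f(-2)*4 - 4)*(K - 4)) = (-50*(-62))*((-2*4 - 4)*(-1/5 - 4)) = 3100*((-8 - 4)*(-21/5)) = 3100*(-12*(-21/5)) = 3100*(252/5) = 156240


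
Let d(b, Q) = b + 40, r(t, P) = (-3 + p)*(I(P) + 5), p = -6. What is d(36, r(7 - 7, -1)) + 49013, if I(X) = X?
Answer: 49089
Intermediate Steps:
r(t, P) = -45 - 9*P (r(t, P) = (-3 - 6)*(P + 5) = -9*(5 + P) = -45 - 9*P)
d(b, Q) = 40 + b
d(36, r(7 - 7, -1)) + 49013 = (40 + 36) + 49013 = 76 + 49013 = 49089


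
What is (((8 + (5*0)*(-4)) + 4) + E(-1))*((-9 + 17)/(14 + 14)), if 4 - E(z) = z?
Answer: 34/7 ≈ 4.8571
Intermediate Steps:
E(z) = 4 - z
(((8 + (5*0)*(-4)) + 4) + E(-1))*((-9 + 17)/(14 + 14)) = (((8 + (5*0)*(-4)) + 4) + (4 - 1*(-1)))*((-9 + 17)/(14 + 14)) = (((8 + 0*(-4)) + 4) + (4 + 1))*(8/28) = (((8 + 0) + 4) + 5)*(8*(1/28)) = ((8 + 4) + 5)*(2/7) = (12 + 5)*(2/7) = 17*(2/7) = 34/7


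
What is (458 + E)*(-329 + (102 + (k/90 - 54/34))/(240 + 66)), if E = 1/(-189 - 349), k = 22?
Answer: -4739475956756/31485105 ≈ -1.5053e+5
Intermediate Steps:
E = -1/538 (E = 1/(-538) = -1/538 ≈ -0.0018587)
(458 + E)*(-329 + (102 + (k/90 - 54/34))/(240 + 66)) = (458 - 1/538)*(-329 + (102 + (22/90 - 54/34))/(240 + 66)) = 246403*(-329 + (102 + (22*(1/90) - 54*1/34))/306)/538 = 246403*(-329 + (102 + (11/45 - 27/17))*(1/306))/538 = 246403*(-329 + (102 - 1028/765)*(1/306))/538 = 246403*(-329 + (77002/765)*(1/306))/538 = 246403*(-329 + 38501/117045)/538 = (246403/538)*(-38469304/117045) = -4739475956756/31485105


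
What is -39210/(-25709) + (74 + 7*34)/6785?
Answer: 274061058/174435565 ≈ 1.5711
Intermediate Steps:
-39210/(-25709) + (74 + 7*34)/6785 = -39210*(-1/25709) + (74 + 238)*(1/6785) = 39210/25709 + 312*(1/6785) = 39210/25709 + 312/6785 = 274061058/174435565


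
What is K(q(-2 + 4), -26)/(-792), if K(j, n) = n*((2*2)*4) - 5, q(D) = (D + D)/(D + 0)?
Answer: 421/792 ≈ 0.53157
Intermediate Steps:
q(D) = 2 (q(D) = (2*D)/D = 2)
K(j, n) = -5 + 16*n (K(j, n) = n*(4*4) - 5 = n*16 - 5 = 16*n - 5 = -5 + 16*n)
K(q(-2 + 4), -26)/(-792) = (-5 + 16*(-26))/(-792) = (-5 - 416)*(-1/792) = -421*(-1/792) = 421/792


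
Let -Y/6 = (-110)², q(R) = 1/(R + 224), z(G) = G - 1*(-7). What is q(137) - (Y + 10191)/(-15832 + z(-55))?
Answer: -22513769/5732680 ≈ -3.9273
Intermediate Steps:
z(G) = 7 + G (z(G) = G + 7 = 7 + G)
q(R) = 1/(224 + R)
Y = -72600 (Y = -6*(-110)² = -6*12100 = -72600)
q(137) - (Y + 10191)/(-15832 + z(-55)) = 1/(224 + 137) - (-72600 + 10191)/(-15832 + (7 - 55)) = 1/361 - (-62409)/(-15832 - 48) = 1/361 - (-62409)/(-15880) = 1/361 - (-62409)*(-1)/15880 = 1/361 - 1*62409/15880 = 1/361 - 62409/15880 = -22513769/5732680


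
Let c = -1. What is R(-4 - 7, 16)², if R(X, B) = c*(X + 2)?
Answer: 81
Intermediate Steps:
R(X, B) = -2 - X (R(X, B) = -(X + 2) = -(2 + X) = -2 - X)
R(-4 - 7, 16)² = (-2 - (-4 - 7))² = (-2 - 1*(-11))² = (-2 + 11)² = 9² = 81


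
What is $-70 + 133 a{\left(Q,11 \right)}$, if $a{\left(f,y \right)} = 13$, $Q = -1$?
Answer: $1659$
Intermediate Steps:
$-70 + 133 a{\left(Q,11 \right)} = -70 + 133 \cdot 13 = -70 + 1729 = 1659$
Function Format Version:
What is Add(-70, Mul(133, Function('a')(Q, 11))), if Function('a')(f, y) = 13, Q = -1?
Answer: 1659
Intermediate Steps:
Add(-70, Mul(133, Function('a')(Q, 11))) = Add(-70, Mul(133, 13)) = Add(-70, 1729) = 1659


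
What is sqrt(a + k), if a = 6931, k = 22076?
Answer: 3*sqrt(3223) ≈ 170.31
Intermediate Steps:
sqrt(a + k) = sqrt(6931 + 22076) = sqrt(29007) = 3*sqrt(3223)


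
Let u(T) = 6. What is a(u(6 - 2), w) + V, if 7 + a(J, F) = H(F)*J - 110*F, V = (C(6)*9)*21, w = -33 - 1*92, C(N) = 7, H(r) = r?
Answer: 14316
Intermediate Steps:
w = -125 (w = -33 - 92 = -125)
V = 1323 (V = (7*9)*21 = 63*21 = 1323)
a(J, F) = -7 - 110*F + F*J (a(J, F) = -7 + (F*J - 110*F) = -7 + (-110*F + F*J) = -7 - 110*F + F*J)
a(u(6 - 2), w) + V = (-7 - 110*(-125) - 125*6) + 1323 = (-7 + 13750 - 750) + 1323 = 12993 + 1323 = 14316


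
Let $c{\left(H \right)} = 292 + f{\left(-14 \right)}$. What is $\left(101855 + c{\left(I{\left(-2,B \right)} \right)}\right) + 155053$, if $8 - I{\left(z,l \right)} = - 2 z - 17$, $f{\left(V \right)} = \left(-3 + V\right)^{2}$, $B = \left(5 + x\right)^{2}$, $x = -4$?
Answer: $257489$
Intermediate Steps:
$B = 1$ ($B = \left(5 - 4\right)^{2} = 1^{2} = 1$)
$I{\left(z,l \right)} = 25 + 2 z$ ($I{\left(z,l \right)} = 8 - \left(- 2 z - 17\right) = 8 - \left(-17 - 2 z\right) = 8 + \left(17 + 2 z\right) = 25 + 2 z$)
$c{\left(H \right)} = 581$ ($c{\left(H \right)} = 292 + \left(-3 - 14\right)^{2} = 292 + \left(-17\right)^{2} = 292 + 289 = 581$)
$\left(101855 + c{\left(I{\left(-2,B \right)} \right)}\right) + 155053 = \left(101855 + 581\right) + 155053 = 102436 + 155053 = 257489$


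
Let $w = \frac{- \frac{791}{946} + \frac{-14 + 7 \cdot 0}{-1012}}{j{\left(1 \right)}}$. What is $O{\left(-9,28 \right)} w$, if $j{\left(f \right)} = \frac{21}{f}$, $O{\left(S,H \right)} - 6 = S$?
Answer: $\frac{1278}{10879} \approx 0.11747$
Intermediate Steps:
$O{\left(S,H \right)} = 6 + S$
$w = - \frac{426}{10879}$ ($w = \frac{- \frac{791}{946} + \frac{-14 + 7 \cdot 0}{-1012}}{21 \cdot 1^{-1}} = \frac{\left(-791\right) \frac{1}{946} + \left(-14 + 0\right) \left(- \frac{1}{1012}\right)}{21 \cdot 1} = \frac{- \frac{791}{946} - - \frac{7}{506}}{21} = \left(- \frac{791}{946} + \frac{7}{506}\right) \frac{1}{21} = \left(- \frac{8946}{10879}\right) \frac{1}{21} = - \frac{426}{10879} \approx -0.039158$)
$O{\left(-9,28 \right)} w = \left(6 - 9\right) \left(- \frac{426}{10879}\right) = \left(-3\right) \left(- \frac{426}{10879}\right) = \frac{1278}{10879}$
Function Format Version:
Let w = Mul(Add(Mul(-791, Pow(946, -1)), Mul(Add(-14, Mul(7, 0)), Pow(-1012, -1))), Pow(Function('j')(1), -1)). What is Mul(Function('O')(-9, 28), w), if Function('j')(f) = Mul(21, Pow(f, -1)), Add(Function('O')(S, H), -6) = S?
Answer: Rational(1278, 10879) ≈ 0.11747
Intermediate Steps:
Function('O')(S, H) = Add(6, S)
w = Rational(-426, 10879) (w = Mul(Add(Mul(-791, Pow(946, -1)), Mul(Add(-14, Mul(7, 0)), Pow(-1012, -1))), Pow(Mul(21, Pow(1, -1)), -1)) = Mul(Add(Mul(-791, Rational(1, 946)), Mul(Add(-14, 0), Rational(-1, 1012))), Pow(Mul(21, 1), -1)) = Mul(Add(Rational(-791, 946), Mul(-14, Rational(-1, 1012))), Pow(21, -1)) = Mul(Add(Rational(-791, 946), Rational(7, 506)), Rational(1, 21)) = Mul(Rational(-8946, 10879), Rational(1, 21)) = Rational(-426, 10879) ≈ -0.039158)
Mul(Function('O')(-9, 28), w) = Mul(Add(6, -9), Rational(-426, 10879)) = Mul(-3, Rational(-426, 10879)) = Rational(1278, 10879)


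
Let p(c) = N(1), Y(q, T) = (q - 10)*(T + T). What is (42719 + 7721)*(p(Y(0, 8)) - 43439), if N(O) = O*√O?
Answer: -2191012720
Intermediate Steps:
Y(q, T) = 2*T*(-10 + q) (Y(q, T) = (-10 + q)*(2*T) = 2*T*(-10 + q))
N(O) = O^(3/2)
p(c) = 1 (p(c) = 1^(3/2) = 1)
(42719 + 7721)*(p(Y(0, 8)) - 43439) = (42719 + 7721)*(1 - 43439) = 50440*(-43438) = -2191012720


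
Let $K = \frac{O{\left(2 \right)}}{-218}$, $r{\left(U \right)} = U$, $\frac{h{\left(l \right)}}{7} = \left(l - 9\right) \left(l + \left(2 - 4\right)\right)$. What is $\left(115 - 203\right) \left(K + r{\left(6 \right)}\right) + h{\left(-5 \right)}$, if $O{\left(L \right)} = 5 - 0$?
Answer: $\frac{17442}{109} \approx 160.02$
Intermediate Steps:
$h{\left(l \right)} = 7 \left(-9 + l\right) \left(-2 + l\right)$ ($h{\left(l \right)} = 7 \left(l - 9\right) \left(l + \left(2 - 4\right)\right) = 7 \left(-9 + l\right) \left(l - 2\right) = 7 \left(-9 + l\right) \left(-2 + l\right)$)
$O{\left(L \right)} = 5$ ($O{\left(L \right)} = 5 + 0 = 5$)
$K = - \frac{5}{218}$ ($K = \frac{5}{-218} = 5 \left(- \frac{1}{218}\right) = - \frac{5}{218} \approx -0.022936$)
$\left(115 - 203\right) \left(K + r{\left(6 \right)}\right) + h{\left(-5 \right)} = \left(115 - 203\right) \left(- \frac{5}{218} + 6\right) + \left(126 - -385 + 7 \left(-5\right)^{2}\right) = \left(-88\right) \frac{1303}{218} + \left(126 + 385 + 7 \cdot 25\right) = - \frac{57332}{109} + \left(126 + 385 + 175\right) = - \frac{57332}{109} + 686 = \frac{17442}{109}$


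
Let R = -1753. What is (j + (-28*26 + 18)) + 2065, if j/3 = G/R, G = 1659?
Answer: 2370338/1753 ≈ 1352.2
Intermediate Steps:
j = -4977/1753 (j = 3*(1659/(-1753)) = 3*(1659*(-1/1753)) = 3*(-1659/1753) = -4977/1753 ≈ -2.8391)
(j + (-28*26 + 18)) + 2065 = (-4977/1753 + (-28*26 + 18)) + 2065 = (-4977/1753 + (-728 + 18)) + 2065 = (-4977/1753 - 710) + 2065 = -1249607/1753 + 2065 = 2370338/1753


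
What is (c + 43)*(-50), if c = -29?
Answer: -700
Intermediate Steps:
(c + 43)*(-50) = (-29 + 43)*(-50) = 14*(-50) = -700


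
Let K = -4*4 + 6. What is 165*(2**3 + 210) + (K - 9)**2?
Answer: 36331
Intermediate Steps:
K = -10 (K = -16 + 6 = -10)
165*(2**3 + 210) + (K - 9)**2 = 165*(2**3 + 210) + (-10 - 9)**2 = 165*(8 + 210) + (-19)**2 = 165*218 + 361 = 35970 + 361 = 36331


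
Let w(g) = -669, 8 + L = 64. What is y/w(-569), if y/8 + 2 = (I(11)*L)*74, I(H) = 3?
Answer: -99440/669 ≈ -148.64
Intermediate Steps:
L = 56 (L = -8 + 64 = 56)
y = 99440 (y = -16 + 8*((3*56)*74) = -16 + 8*(168*74) = -16 + 8*12432 = -16 + 99456 = 99440)
y/w(-569) = 99440/(-669) = 99440*(-1/669) = -99440/669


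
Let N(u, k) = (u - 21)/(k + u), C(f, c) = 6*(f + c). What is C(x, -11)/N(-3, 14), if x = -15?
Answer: 143/2 ≈ 71.500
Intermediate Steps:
C(f, c) = 6*c + 6*f (C(f, c) = 6*(c + f) = 6*c + 6*f)
N(u, k) = (-21 + u)/(k + u)
C(x, -11)/N(-3, 14) = (6*(-11) + 6*(-15))/(((-21 - 3)/(14 - 3))) = (-66 - 90)/((-24/11)) = -156/((1/11)*(-24)) = -156/(-24/11) = -156*(-11/24) = 143/2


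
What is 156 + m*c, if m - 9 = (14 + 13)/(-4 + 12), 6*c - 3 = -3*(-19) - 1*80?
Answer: 459/4 ≈ 114.75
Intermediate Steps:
c = -10/3 (c = ½ + (-3*(-19) - 1*80)/6 = ½ + (57 - 80)/6 = ½ + (⅙)*(-23) = ½ - 23/6 = -10/3 ≈ -3.3333)
m = 99/8 (m = 9 + (14 + 13)/(-4 + 12) = 9 + 27/8 = 99/8 ≈ 12.375)
156 + m*c = 156 + (99/8)*(-10/3) = 156 - 165/4 = 459/4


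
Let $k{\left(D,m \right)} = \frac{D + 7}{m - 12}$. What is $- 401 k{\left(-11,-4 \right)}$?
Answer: $- \frac{401}{4} \approx -100.25$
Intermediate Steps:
$k{\left(D,m \right)} = \frac{7 + D}{-12 + m}$
$- 401 k{\left(-11,-4 \right)} = - 401 \frac{7 - 11}{-12 - 4} = - 401 \frac{1}{-16} \left(-4\right) = - 401 \left(\left(- \frac{1}{16}\right) \left(-4\right)\right) = \left(-401\right) \frac{1}{4} = - \frac{401}{4}$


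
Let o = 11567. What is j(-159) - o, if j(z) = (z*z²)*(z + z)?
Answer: 1278246355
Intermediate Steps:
j(z) = 2*z⁴ (j(z) = z³*(2*z) = 2*z⁴)
j(-159) - o = 2*(-159)⁴ - 1*11567 = 2*639128961 - 11567 = 1278257922 - 11567 = 1278246355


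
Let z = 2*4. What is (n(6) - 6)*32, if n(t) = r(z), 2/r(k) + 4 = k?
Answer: -176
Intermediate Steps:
z = 8
r(k) = 2/(-4 + k)
n(t) = ½ (n(t) = 2/(-4 + 8) = 2/4 = 2*(¼) = ½)
(n(6) - 6)*32 = (½ - 6)*32 = -11/2*32 = -176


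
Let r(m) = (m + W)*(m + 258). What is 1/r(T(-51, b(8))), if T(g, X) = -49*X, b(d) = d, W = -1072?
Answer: 1/196176 ≈ 5.0975e-6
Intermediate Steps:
r(m) = (-1072 + m)*(258 + m) (r(m) = (m - 1072)*(m + 258) = (-1072 + m)*(258 + m))
1/r(T(-51, b(8))) = 1/(-276576 + (-49*8)**2 - (-39886)*8) = 1/(-276576 + (-392)**2 - 814*(-392)) = 1/(-276576 + 153664 + 319088) = 1/196176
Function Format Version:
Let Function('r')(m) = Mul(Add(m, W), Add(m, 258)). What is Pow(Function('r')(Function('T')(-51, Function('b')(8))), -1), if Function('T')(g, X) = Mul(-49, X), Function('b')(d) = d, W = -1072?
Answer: Rational(1, 196176) ≈ 5.0975e-6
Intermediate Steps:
Function('r')(m) = Mul(Add(-1072, m), Add(258, m)) (Function('r')(m) = Mul(Add(m, -1072), Add(m, 258)) = Mul(Add(-1072, m), Add(258, m)))
Pow(Function('r')(Function('T')(-51, Function('b')(8))), -1) = Pow(Add(-276576, Pow(Mul(-49, 8), 2), Mul(-814, Mul(-49, 8))), -1) = Pow(Add(-276576, Pow(-392, 2), Mul(-814, -392)), -1) = Pow(Add(-276576, 153664, 319088), -1) = Pow(196176, -1) = Rational(1, 196176)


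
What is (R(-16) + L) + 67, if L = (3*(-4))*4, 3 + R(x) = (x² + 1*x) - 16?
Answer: 240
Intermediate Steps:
R(x) = -19 + x + x² (R(x) = -3 + ((x² + 1*x) - 16) = -3 + ((x² + x) - 16) = -3 + ((x + x²) - 16) = -3 + (-16 + x + x²) = -19 + x + x²)
L = -48 (L = -12*4 = -48)
(R(-16) + L) + 67 = ((-19 - 16 + (-16)²) - 48) + 67 = ((-19 - 16 + 256) - 48) + 67 = (221 - 48) + 67 = 173 + 67 = 240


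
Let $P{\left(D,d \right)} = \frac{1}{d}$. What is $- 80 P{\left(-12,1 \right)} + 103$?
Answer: $23$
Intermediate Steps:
$- 80 P{\left(-12,1 \right)} + 103 = - \frac{80}{1} + 103 = \left(-80\right) 1 + 103 = -80 + 103 = 23$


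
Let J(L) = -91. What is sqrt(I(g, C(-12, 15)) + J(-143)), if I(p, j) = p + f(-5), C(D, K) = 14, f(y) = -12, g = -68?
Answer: 3*I*sqrt(19) ≈ 13.077*I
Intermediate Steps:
I(p, j) = -12 + p (I(p, j) = p - 12 = -12 + p)
sqrt(I(g, C(-12, 15)) + J(-143)) = sqrt((-12 - 68) - 91) = sqrt(-80 - 91) = sqrt(-171) = 3*I*sqrt(19)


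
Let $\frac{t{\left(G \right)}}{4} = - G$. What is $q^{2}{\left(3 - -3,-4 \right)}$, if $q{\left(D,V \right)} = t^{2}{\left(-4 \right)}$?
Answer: $65536$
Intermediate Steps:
$t{\left(G \right)} = - 4 G$ ($t{\left(G \right)} = 4 \left(- G\right) = - 4 G$)
$q{\left(D,V \right)} = 256$ ($q{\left(D,V \right)} = \left(\left(-4\right) \left(-4\right)\right)^{2} = 16^{2} = 256$)
$q^{2}{\left(3 - -3,-4 \right)} = 256^{2} = 65536$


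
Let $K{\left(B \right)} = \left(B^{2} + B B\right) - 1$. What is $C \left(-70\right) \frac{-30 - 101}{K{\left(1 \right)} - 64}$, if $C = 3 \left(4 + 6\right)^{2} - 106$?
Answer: $- \frac{254140}{9} \approx -28238.0$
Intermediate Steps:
$K{\left(B \right)} = -1 + 2 B^{2}$ ($K{\left(B \right)} = \left(B^{2} + B^{2}\right) - 1 = 2 B^{2} - 1 = -1 + 2 B^{2}$)
$C = 194$ ($C = 3 \cdot 10^{2} - 106 = 3 \cdot 100 - 106 = 300 - 106 = 194$)
$C \left(-70\right) \frac{-30 - 101}{K{\left(1 \right)} - 64} = 194 \left(-70\right) \frac{-30 - 101}{\left(-1 + 2 \cdot 1^{2}\right) - 64} = - 13580 \left(- \frac{131}{\left(-1 + 2 \cdot 1\right) - 64}\right) = - 13580 \left(- \frac{131}{\left(-1 + 2\right) - 64}\right) = - 13580 \left(- \frac{131}{1 - 64}\right) = - 13580 \left(- \frac{131}{-63}\right) = - 13580 \left(\left(-131\right) \left(- \frac{1}{63}\right)\right) = \left(-13580\right) \frac{131}{63} = - \frac{254140}{9}$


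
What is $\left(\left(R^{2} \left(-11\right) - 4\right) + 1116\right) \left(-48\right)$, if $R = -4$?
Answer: $-44928$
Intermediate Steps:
$\left(\left(R^{2} \left(-11\right) - 4\right) + 1116\right) \left(-48\right) = \left(\left(\left(-4\right)^{2} \left(-11\right) - 4\right) + 1116\right) \left(-48\right) = \left(\left(16 \left(-11\right) - 4\right) + 1116\right) \left(-48\right) = \left(\left(-176 - 4\right) + 1116\right) \left(-48\right) = \left(-180 + 1116\right) \left(-48\right) = 936 \left(-48\right) = -44928$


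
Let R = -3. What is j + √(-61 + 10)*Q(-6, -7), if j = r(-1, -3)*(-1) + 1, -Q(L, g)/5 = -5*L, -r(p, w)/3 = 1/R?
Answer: -150*I*√51 ≈ -1071.2*I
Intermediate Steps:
r(p, w) = 1 (r(p, w) = -3/(-3) = -3*(-⅓) = 1)
Q(L, g) = 25*L (Q(L, g) = -(-25)*L = 25*L)
j = 0 (j = 1*(-1) + 1 = -1 + 1 = 0)
j + √(-61 + 10)*Q(-6, -7) = 0 + √(-61 + 10)*(25*(-6)) = 0 + √(-51)*(-150) = 0 + (I*√51)*(-150) = 0 - 150*I*√51 = -150*I*√51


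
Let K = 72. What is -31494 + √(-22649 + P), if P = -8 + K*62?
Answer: -31494 + I*√18193 ≈ -31494.0 + 134.88*I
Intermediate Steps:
P = 4456 (P = -8 + 72*62 = -8 + 4464 = 4456)
-31494 + √(-22649 + P) = -31494 + √(-22649 + 4456) = -31494 + √(-18193) = -31494 + I*√18193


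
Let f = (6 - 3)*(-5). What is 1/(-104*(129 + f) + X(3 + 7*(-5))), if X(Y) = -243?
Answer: -1/12099 ≈ -8.2652e-5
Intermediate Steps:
f = -15 (f = 3*(-5) = -15)
1/(-104*(129 + f) + X(3 + 7*(-5))) = 1/(-104*(129 - 15) - 243) = 1/(-104*114 - 243) = 1/(-11856 - 243) = 1/(-12099) = -1/12099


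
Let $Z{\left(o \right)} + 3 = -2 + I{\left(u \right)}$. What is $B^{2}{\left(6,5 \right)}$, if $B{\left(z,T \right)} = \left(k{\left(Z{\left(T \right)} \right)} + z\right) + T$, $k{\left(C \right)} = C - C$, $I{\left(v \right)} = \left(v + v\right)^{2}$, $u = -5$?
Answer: $121$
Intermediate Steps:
$I{\left(v \right)} = 4 v^{2}$ ($I{\left(v \right)} = \left(2 v\right)^{2} = 4 v^{2}$)
$Z{\left(o \right)} = 95$ ($Z{\left(o \right)} = -3 - \left(2 - 4 \left(-5\right)^{2}\right) = -3 + \left(-2 + 4 \cdot 25\right) = -3 + \left(-2 + 100\right) = -3 + 98 = 95$)
$k{\left(C \right)} = 0$
$B{\left(z,T \right)} = T + z$ ($B{\left(z,T \right)} = \left(0 + z\right) + T = z + T = T + z$)
$B^{2}{\left(6,5 \right)} = \left(5 + 6\right)^{2} = 11^{2} = 121$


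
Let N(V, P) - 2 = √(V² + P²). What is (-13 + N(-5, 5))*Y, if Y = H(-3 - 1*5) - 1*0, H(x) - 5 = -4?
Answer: -11 + 5*√2 ≈ -3.9289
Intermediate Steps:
H(x) = 1 (H(x) = 5 - 4 = 1)
N(V, P) = 2 + √(P² + V²) (N(V, P) = 2 + √(V² + P²) = 2 + √(P² + V²))
Y = 1 (Y = 1 - 1*0 = 1 + 0 = 1)
(-13 + N(-5, 5))*Y = (-13 + (2 + √(5² + (-5)²)))*1 = (-13 + (2 + √(25 + 25)))*1 = (-13 + (2 + √50))*1 = (-13 + (2 + 5*√2))*1 = (-11 + 5*√2)*1 = -11 + 5*√2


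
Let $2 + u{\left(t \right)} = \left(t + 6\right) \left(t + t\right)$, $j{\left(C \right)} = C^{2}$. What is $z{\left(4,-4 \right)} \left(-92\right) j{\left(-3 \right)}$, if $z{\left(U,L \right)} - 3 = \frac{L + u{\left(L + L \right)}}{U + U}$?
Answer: $-5175$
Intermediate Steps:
$u{\left(t \right)} = -2 + 2 t \left(6 + t\right)$ ($u{\left(t \right)} = -2 + \left(t + 6\right) \left(t + t\right) = -2 + \left(6 + t\right) 2 t = -2 + 2 t \left(6 + t\right)$)
$z{\left(U,L \right)} = 3 + \frac{-2 + 8 L^{2} + 25 L}{2 U}$ ($z{\left(U,L \right)} = 3 + \frac{L + \left(-2 + 2 \left(L + L\right)^{2} + 12 \left(L + L\right)\right)}{U + U} = 3 + \frac{L + \left(-2 + 2 \left(2 L\right)^{2} + 12 \cdot 2 L\right)}{2 U} = 3 + \left(L + \left(-2 + 2 \cdot 4 L^{2} + 24 L\right)\right) \frac{1}{2 U} = 3 + \left(L + \left(-2 + 8 L^{2} + 24 L\right)\right) \frac{1}{2 U} = 3 + \left(-2 + 8 L^{2} + 25 L\right) \frac{1}{2 U} = 3 + \frac{-2 + 8 L^{2} + 25 L}{2 U}$)
$z{\left(4,-4 \right)} \left(-92\right) j{\left(-3 \right)} = \frac{-2 + 6 \cdot 4 + 8 \left(-4\right)^{2} + 25 \left(-4\right)}{2 \cdot 4} \left(-92\right) \left(-3\right)^{2} = \frac{1}{2} \cdot \frac{1}{4} \left(-2 + 24 + 8 \cdot 16 - 100\right) \left(-92\right) 9 = \frac{1}{2} \cdot \frac{1}{4} \left(-2 + 24 + 128 - 100\right) \left(-92\right) 9 = \frac{1}{2} \cdot \frac{1}{4} \cdot 50 \left(-92\right) 9 = \frac{25}{4} \left(-92\right) 9 = \left(-575\right) 9 = -5175$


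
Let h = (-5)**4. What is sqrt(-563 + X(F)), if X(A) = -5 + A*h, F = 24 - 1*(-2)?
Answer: sqrt(15682) ≈ 125.23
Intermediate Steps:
F = 26 (F = 24 + 2 = 26)
h = 625
X(A) = -5 + 625*A (X(A) = -5 + A*625 = -5 + 625*A)
sqrt(-563 + X(F)) = sqrt(-563 + (-5 + 625*26)) = sqrt(-563 + (-5 + 16250)) = sqrt(-563 + 16245) = sqrt(15682)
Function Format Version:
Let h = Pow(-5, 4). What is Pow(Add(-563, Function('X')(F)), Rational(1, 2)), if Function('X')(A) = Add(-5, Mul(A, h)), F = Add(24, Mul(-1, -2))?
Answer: Pow(15682, Rational(1, 2)) ≈ 125.23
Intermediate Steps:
F = 26 (F = Add(24, 2) = 26)
h = 625
Function('X')(A) = Add(-5, Mul(625, A)) (Function('X')(A) = Add(-5, Mul(A, 625)) = Add(-5, Mul(625, A)))
Pow(Add(-563, Function('X')(F)), Rational(1, 2)) = Pow(Add(-563, Add(-5, Mul(625, 26))), Rational(1, 2)) = Pow(Add(-563, Add(-5, 16250)), Rational(1, 2)) = Pow(Add(-563, 16245), Rational(1, 2)) = Pow(15682, Rational(1, 2))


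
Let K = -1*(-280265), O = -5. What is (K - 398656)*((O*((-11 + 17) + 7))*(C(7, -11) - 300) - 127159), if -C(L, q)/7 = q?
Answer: 13338403624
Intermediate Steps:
C(L, q) = -7*q
K = 280265
(K - 398656)*((O*((-11 + 17) + 7))*(C(7, -11) - 300) - 127159) = (280265 - 398656)*((-5*((-11 + 17) + 7))*(-7*(-11) - 300) - 127159) = -118391*((-5*(6 + 7))*(77 - 300) - 127159) = -118391*(-5*13*(-223) - 127159) = -118391*(-65*(-223) - 127159) = -118391*(14495 - 127159) = -118391*(-112664) = 13338403624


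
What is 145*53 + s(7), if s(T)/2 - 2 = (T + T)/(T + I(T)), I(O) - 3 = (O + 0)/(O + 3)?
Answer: 823003/107 ≈ 7691.6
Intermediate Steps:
I(O) = 3 + O/(3 + O) (I(O) = 3 + (O + 0)/(O + 3) = 3 + O/(3 + O))
s(T) = 4 + 4*T/(T + (9 + 4*T)/(3 + T)) (s(T) = 4 + 2*((T + T)/(T + (9 + 4*T)/(3 + T))) = 4 + 2*((2*T)/(T + (9 + 4*T)/(3 + T))) = 4 + 2*(2*T/(T + (9 + 4*T)/(3 + T))) = 4 + 4*T/(T + (9 + 4*T)/(3 + T)))
145*53 + s(7) = 145*53 + 4*(9 + 2*7² + 10*7)/(9 + 7² + 7*7) = 7685 + 4*(9 + 2*49 + 70)/(9 + 49 + 49) = 7685 + 4*(9 + 98 + 70)/107 = 7685 + 4*(1/107)*177 = 7685 + 708/107 = 823003/107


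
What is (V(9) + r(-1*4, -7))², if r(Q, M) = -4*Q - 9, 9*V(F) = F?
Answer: 64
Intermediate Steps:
V(F) = F/9
r(Q, M) = -9 - 4*Q
(V(9) + r(-1*4, -7))² = ((⅑)*9 + (-9 - (-4)*4))² = (1 + (-9 - 4*(-4)))² = (1 + (-9 + 16))² = (1 + 7)² = 8² = 64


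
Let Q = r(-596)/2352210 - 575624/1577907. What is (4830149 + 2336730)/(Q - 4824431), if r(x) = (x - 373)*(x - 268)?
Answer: -4433393871962154855/2984367793909994783 ≈ -1.4855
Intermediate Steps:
r(x) = (-373 + x)*(-268 + x)
Q = -5489923688/618594770745 (Q = (99964 + (-596)**2 - 641*(-596))/2352210 - 575624/1577907 = (99964 + 355216 + 382036)*(1/2352210) - 575624*1/1577907 = 837216*(1/2352210) - 575624/1577907 = 139536/392035 - 575624/1577907 = -5489923688/618594770745 ≈ -0.0088748)
(4830149 + 2336730)/(Q - 4824431) = (4830149 + 2336730)/(-5489923688/618594770745 - 4824431) = 7166879/(-2984367793909994783/618594770745) = 7166879*(-618594770745/2984367793909994783) = -4433393871962154855/2984367793909994783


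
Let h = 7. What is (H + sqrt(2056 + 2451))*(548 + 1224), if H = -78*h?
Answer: -967512 + 1772*sqrt(4507) ≈ -8.4855e+5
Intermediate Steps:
H = -546 (H = -78*7 = -546)
(H + sqrt(2056 + 2451))*(548 + 1224) = (-546 + sqrt(2056 + 2451))*(548 + 1224) = (-546 + sqrt(4507))*1772 = -967512 + 1772*sqrt(4507)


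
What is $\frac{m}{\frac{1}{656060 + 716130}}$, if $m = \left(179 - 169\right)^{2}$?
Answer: $137219000$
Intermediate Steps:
$m = 100$ ($m = 10^{2} = 100$)
$\frac{m}{\frac{1}{656060 + 716130}} = \frac{100}{\frac{1}{656060 + 716130}} = \frac{100}{\frac{1}{1372190}} = 100 \frac{1}{\frac{1}{1372190}} = 100 \cdot 1372190 = 137219000$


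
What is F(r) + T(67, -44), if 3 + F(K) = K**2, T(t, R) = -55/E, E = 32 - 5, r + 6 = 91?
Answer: 194939/27 ≈ 7220.0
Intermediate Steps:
r = 85 (r = -6 + 91 = 85)
E = 27
T(t, R) = -55/27
F(K) = -3 + K**2
F(r) + T(67, -44) = (-3 + 85**2) - 55/27 = (-3 + 7225) - 55/27 = 7222 - 55/27 = 194939/27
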